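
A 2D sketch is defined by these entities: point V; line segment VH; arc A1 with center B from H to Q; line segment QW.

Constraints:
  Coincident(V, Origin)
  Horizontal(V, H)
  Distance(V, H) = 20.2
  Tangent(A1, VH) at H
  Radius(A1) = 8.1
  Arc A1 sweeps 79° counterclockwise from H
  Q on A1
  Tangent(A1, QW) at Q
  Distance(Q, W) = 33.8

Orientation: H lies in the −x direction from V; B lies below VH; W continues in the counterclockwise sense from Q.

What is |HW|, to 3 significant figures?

42.3

On A1, H sits at bearing 90° from B; a 79° counterclockwise sweep puts Q at bearing 169°, so Q = B + 8.1·(cos 169°, sin 169°) = (-28.2, -6.55). Since A1 is tangent to QW there, BQ ⟂ QW, so QW runs along (−sin 169°, cos 169°); with |QW| = 33.8, W = (-34.6, -39.7). Then |HW| = |W − H| = 42.3.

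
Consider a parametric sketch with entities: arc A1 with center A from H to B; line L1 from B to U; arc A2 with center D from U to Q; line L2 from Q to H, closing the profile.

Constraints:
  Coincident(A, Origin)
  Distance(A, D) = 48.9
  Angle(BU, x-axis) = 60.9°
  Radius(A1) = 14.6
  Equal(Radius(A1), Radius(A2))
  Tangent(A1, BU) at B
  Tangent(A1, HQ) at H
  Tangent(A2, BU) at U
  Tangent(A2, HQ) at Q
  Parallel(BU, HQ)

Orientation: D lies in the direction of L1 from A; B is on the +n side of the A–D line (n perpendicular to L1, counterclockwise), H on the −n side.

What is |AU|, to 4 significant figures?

51.03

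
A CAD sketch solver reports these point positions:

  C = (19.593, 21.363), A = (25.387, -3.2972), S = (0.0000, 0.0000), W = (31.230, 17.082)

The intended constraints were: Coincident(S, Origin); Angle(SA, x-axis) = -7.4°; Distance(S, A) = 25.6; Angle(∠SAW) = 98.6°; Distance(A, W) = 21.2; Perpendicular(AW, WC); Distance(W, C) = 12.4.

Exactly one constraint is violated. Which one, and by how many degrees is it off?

Perpendicular(AW, WC) — off by 4.20°.

S = (0.00, 0.00) ✓; SA at -7.400° ✓; |SA| = 25.60 ✓; ∠SAW = 98.60° ✓; |AW| = 21.20 ✓; ∠(AW, WC) = 85.80° ✗; |WC| = 12.40 ✓.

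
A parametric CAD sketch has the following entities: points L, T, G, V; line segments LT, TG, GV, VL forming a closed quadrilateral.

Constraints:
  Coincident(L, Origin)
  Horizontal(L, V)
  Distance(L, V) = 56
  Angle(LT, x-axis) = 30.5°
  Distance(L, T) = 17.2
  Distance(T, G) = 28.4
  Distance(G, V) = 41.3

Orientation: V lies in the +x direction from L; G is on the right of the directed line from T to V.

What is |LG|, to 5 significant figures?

27.411

Checks: |TG| = 28.40 ✓; |GV| = 41.30 ✓.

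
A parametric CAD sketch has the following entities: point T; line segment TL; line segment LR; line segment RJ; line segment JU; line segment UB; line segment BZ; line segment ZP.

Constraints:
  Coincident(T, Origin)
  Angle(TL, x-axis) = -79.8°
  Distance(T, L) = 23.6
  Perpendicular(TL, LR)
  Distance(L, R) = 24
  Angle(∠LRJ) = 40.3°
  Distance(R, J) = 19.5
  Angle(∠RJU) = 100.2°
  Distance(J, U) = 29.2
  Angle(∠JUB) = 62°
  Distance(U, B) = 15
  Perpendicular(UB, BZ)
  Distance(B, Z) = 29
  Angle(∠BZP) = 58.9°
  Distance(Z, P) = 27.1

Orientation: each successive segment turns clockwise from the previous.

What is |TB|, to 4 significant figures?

35.30

T is at the origin; TL runs at -79.8° with length 23.6, so L = (4.179, -23.23). The perpendicularity gives LR at right angles to TL, so LR runs at -169.8°; with |LR| = 24.0, R = (-19.44, -27.48). ∠LRJ = 40.3° gives RJ at 50.50° from the x-axis; with |RJ| = 19.5, J = (-7.038, -12.43). ∠RJU = 100.2° gives JU at -29.30° from the x-axis; with |JU| = 29.2, U = (18.43, -26.72). ∠JUB = 62.0° gives UB at -147.3° from the x-axis; with |UB| = 15.0, B = (5.804, -34.82). Then |TB| = |B − T| = 35.30.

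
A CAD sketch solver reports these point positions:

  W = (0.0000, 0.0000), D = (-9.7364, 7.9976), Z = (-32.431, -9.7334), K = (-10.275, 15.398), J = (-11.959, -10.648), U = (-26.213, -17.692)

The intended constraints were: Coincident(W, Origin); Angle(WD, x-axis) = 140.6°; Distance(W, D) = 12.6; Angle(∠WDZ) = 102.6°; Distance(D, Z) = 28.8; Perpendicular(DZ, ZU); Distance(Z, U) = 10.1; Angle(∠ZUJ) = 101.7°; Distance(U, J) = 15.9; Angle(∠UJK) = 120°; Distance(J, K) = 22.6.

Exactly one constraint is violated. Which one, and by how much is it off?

Distance(J, K) = 22.6 — off by 3.50.

W = (0.00, 0.00) ✓; WD at 140.6° ✓; |WD| = 12.60 ✓; ∠WDZ = 102.6° ✓; |DZ| = 28.80 ✓; ∠(DZ, ZU) = 90.00° ✓; |ZU| = 10.10 ✓; ∠ZUJ = 101.7° ✓; |UJ| = 15.90 ✓; ∠UJK = 120.0° ✓; |JK| = 26.10 ✗.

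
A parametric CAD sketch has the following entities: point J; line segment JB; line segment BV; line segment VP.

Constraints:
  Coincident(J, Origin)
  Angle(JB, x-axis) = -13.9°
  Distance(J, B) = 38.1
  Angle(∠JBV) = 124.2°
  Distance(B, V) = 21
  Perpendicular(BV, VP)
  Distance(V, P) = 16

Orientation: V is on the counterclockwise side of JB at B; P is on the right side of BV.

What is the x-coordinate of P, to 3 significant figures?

63.3

J is at the origin; JB runs at -13.9° with length 38.1, so B = 38.1·(cos -13.9°, sin -13.9°) = (37.0, -9.15). ∠JBV = 124.2°, so BV runs at -13.9° + (180° − 124.2°) = 41.9° from the x-axis; with |BV| = 21.0, V = B + 21.0·(cos 41.9°, sin 41.9°) = (52.6, 4.87). BV is perpendicular to VP; with |VP| = 16.0 on the right of BV, P = V + 16.0·(0.668, -0.744) = (63.3, -7.04). So P.x = 63.3.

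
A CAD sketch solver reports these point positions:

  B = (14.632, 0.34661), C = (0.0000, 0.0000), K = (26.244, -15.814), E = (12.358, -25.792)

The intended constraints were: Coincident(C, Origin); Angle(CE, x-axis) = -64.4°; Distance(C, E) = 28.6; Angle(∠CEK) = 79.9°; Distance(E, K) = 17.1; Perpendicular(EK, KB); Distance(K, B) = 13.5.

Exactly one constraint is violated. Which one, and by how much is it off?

Distance(K, B) = 13.5 — off by 6.40.

C = (0.00, 0.00) ✓; CE at -64.40° ✓; |CE| = 28.60 ✓; ∠CEK = 79.90° ✓; |EK| = 17.10 ✓; ∠(EK, KB) = 90.00° ✓; |KB| = 19.90 ✗.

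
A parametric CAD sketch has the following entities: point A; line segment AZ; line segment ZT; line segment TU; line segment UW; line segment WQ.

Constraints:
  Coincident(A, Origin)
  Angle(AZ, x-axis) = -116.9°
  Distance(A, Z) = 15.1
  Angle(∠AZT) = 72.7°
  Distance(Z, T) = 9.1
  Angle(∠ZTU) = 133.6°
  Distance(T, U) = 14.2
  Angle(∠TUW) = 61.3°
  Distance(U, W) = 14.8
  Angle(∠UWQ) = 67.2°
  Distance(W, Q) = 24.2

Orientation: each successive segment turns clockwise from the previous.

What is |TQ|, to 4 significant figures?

9.952

A is at the origin; AZ runs at -116.9° with length 15.1, so Z = (-6.832, -13.47). ∠AZT = 72.7° gives ZT at 135.8° from the x-axis; with |ZT| = 9.1, T = (-13.36, -7.122). ∠ZTU = 133.6° gives TU at 89.40° from the x-axis; with |TU| = 14.2, U = (-13.21, 7.077). ∠TUW = 61.3° gives UW at -29.30° from the x-axis; with |UW| = 14.8, W = (-0.3003, -0.1656). ∠UWQ = 67.2° gives WQ at -142.1° from the x-axis; with |WQ| = 24.2, Q = (-19.40, -15.03). Then |TQ| = |Q − T| = 9.952.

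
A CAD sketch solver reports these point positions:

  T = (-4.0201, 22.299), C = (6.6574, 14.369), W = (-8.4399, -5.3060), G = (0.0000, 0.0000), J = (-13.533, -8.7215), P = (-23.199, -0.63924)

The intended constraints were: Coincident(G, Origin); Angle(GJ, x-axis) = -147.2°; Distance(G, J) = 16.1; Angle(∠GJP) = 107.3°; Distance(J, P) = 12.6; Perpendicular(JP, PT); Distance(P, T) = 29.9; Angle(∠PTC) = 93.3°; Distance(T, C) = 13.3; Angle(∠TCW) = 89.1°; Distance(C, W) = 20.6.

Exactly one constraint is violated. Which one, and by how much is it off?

Distance(C, W) = 20.6 — off by 4.20.

G = (0.00, 0.00) ✓; GJ at -147.2° ✓; |GJ| = 16.10 ✓; ∠GJP = 107.3° ✓; |JP| = 12.60 ✓; ∠(JP, PT) = 90.00° ✓; |PT| = 29.90 ✓; ∠PTC = 93.30° ✓; |TC| = 13.30 ✓; ∠TCW = 89.10° ✓; |CW| = 24.80 ✗.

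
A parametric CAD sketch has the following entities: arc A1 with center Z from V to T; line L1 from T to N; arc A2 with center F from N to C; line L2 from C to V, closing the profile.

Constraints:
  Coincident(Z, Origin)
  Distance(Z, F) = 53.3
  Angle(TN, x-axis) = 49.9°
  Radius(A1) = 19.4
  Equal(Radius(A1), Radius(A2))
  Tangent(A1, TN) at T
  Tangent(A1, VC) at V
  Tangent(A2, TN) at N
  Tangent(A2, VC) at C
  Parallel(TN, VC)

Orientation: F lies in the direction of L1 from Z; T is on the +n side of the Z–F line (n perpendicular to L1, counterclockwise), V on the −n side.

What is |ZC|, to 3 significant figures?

56.7

The slot axis is L1's direction at 49.9°, so u = (cos 49.9°, sin 49.9°) = (0.644, 0.765) and n = (−sin 49.9°, cos 49.9°) = (-0.765, 0.644). Z is at the origin and F lies 53.3 along u from Z, so F = 53.3·u = (34.3, 40.8). Tangency of A1 to both parallel lines with radius 19.4 puts T and V at Z ± 19.4·n: T = (-14.8, 12.5), V = (14.8, -12.5). Equal radii place N and C the same way about F: N = F + 19.4·n = (19.5, 53.3), C = F − 19.4·n = (49.2, 28.3). Then |ZC| = |C − Z| = 56.7.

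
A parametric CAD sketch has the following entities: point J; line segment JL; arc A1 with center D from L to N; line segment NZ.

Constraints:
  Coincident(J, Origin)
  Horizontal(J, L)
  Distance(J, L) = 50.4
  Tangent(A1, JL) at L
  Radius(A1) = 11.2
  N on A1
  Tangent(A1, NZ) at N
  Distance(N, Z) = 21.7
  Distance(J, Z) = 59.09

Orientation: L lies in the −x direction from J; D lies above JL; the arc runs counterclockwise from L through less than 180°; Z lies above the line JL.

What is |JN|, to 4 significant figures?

42.61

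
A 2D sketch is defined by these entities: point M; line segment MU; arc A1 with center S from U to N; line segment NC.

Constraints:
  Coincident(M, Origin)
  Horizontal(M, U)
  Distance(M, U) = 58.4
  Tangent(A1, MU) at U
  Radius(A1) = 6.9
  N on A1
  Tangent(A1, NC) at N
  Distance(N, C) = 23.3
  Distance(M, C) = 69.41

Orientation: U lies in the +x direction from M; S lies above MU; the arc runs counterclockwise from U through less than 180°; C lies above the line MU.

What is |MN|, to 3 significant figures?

65.7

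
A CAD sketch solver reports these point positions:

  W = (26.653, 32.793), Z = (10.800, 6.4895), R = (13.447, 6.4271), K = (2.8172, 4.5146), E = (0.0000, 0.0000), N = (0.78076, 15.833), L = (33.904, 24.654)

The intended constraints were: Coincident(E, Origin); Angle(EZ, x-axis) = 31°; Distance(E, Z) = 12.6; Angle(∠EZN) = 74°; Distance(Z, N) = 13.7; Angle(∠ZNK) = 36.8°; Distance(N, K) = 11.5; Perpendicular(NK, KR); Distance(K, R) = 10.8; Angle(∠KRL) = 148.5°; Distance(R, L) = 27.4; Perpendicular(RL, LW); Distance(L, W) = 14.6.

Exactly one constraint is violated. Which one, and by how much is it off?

Distance(L, W) = 14.6 — off by 3.70.

E = (0.00, 0.00) ✓; EZ at 31.00° ✓; |EZ| = 12.60 ✓; ∠EZN = 74.00° ✓; |ZN| = 13.70 ✓; ∠ZNK = 36.80° ✓; |NK| = 11.50 ✓; ∠(NK, KR) = 90.00° ✓; |KR| = 10.80 ✓; ∠KRL = 148.5° ✓; |RL| = 27.40 ✓; ∠(RL, LW) = 90.00° ✓; |LW| = 10.90 ✗.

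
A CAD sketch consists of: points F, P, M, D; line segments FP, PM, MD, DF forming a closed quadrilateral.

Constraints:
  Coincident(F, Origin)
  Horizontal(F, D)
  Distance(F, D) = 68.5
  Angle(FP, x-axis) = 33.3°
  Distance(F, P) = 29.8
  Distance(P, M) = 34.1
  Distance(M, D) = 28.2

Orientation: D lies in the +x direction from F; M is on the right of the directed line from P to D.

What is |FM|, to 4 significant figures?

44.94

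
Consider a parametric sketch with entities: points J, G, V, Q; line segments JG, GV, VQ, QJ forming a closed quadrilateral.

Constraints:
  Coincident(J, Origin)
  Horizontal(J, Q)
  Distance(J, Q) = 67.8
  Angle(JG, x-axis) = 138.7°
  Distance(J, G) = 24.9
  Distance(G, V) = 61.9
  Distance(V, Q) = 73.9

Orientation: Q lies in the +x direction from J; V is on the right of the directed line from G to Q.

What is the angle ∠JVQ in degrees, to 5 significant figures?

65.205°

J is at the origin; JQ is horizontal with |JQ| = 67.8 and Q in +x, so Q = (67.8, 0). JG runs at 138.7° with |JG| = 24.9, so G = (-18.706, 16.434). V is determined by |GV| = 61.9 and |VQ| = 73.9 together: it lies at the intersection of circle(G, 61.9) and circle(Q, 73.9). With |GQ| = 88.054, the foot of the radical line on GQ is 34.773 from G and the perpendicular offset is √(61.9² − 34.773²) = 51.210. Taking the right-of-GQ solution: V = (5.8983, -40.366).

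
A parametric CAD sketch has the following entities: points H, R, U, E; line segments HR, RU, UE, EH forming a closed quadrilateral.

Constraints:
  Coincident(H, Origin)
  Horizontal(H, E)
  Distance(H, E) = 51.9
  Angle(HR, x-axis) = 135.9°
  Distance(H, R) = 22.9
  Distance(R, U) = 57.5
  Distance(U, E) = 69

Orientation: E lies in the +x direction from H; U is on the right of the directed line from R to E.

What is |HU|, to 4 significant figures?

40.45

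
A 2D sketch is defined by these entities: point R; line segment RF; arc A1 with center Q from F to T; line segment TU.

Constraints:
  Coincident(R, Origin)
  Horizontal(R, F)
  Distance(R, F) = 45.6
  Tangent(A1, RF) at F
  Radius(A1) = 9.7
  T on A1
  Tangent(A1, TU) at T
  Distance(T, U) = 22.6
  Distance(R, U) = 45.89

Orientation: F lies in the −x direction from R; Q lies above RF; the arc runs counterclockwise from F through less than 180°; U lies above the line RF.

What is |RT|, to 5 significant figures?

36.991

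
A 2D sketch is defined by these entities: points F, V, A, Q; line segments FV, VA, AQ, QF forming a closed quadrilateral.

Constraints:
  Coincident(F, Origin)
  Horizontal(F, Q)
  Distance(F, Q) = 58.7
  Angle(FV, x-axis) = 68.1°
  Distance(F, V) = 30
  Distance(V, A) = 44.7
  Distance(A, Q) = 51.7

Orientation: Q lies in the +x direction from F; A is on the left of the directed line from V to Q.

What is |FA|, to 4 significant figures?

70.98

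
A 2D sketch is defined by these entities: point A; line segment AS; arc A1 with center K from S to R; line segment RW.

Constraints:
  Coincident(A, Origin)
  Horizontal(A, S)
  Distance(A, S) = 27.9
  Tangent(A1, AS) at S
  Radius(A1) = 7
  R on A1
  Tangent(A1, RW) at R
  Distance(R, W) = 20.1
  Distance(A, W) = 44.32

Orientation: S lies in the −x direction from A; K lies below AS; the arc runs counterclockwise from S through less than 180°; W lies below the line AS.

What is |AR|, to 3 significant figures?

35.6

A is at the origin; A and S share the same y with |AS| = 27.9 and S on the −x side, so S = (-27.9, 0.00). Since A1 is tangent to AS there, KS ⟂ AS, so K = S + (0, -7) = (-27.9, -7.00). Since KR ⟂ RW (tangency), |KW| = √(7.0² + 20.1²) = 21.3 regardless of where R sits on A1. So W lies on both circle(A, 44.32) and circle(K, 21.3); the below-AS intersection is W = (-35.1, -27.0). R is the foot of the tangent from W: R = (-34.9, -6.92).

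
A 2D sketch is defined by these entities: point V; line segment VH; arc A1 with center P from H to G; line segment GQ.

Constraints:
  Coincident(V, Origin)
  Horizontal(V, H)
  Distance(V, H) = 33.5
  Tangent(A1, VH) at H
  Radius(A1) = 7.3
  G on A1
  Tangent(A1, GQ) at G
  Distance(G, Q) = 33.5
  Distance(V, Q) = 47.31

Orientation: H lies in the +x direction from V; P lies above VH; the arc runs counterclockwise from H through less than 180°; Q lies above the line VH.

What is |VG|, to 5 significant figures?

41.379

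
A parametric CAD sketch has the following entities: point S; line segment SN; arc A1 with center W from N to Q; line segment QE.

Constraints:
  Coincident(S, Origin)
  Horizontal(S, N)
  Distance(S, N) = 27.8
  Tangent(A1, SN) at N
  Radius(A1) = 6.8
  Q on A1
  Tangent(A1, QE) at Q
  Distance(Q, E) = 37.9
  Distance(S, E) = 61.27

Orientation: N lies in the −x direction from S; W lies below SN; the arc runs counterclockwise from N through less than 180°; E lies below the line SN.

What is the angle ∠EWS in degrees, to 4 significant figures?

131.2°

S is at the origin; S and N share the same y with |SN| = 27.8 and N on the −x side, so N = (-27.80, 0.000). The tangent condition forces WN to be normal to SN, so W = N + (0, -6.8) = (-27.80, -6.800). Since WQ ⟂ QE (tangency), |WE| = √(6.8² + 37.9²) = 38.51 regardless of where Q sits on A1. So E lies on both circle(S, 61.27) and circle(W, 38.51); the below-SN intersection is E = (-45.56, -40.96). Q is the foot of the tangent from E: Q = (-34.29, -4.778).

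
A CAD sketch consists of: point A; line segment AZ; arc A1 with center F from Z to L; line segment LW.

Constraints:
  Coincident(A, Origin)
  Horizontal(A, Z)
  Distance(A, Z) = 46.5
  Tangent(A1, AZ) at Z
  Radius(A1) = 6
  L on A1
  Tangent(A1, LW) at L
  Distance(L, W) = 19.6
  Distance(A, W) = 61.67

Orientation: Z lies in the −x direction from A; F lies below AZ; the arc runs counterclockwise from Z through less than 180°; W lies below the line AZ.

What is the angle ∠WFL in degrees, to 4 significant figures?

72.98°

A is at the origin; A and Z share the same y with |AZ| = 46.5 and Z on the −x side, so Z = (-46.50, 0.000). The tangent condition forces FZ to be normal to AZ, so F = Z + (0, -6) = (-46.50, -6.000). Since FL ⟂ LW (tangency), |FW| = √(6.0² + 19.6²) = 20.50 regardless of where L sits on A1. So W lies on both circle(A, 61.67) and circle(F, 20.50); the below-AZ intersection is W = (-56.97, -23.62). L is the foot of the tangent from W: L = (-52.33, -4.581).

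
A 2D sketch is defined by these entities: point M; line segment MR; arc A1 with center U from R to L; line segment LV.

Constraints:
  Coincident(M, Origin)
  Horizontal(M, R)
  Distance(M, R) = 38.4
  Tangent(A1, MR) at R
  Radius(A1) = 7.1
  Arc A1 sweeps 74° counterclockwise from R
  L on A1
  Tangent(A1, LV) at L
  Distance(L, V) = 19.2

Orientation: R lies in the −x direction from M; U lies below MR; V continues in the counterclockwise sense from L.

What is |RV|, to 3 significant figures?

26.5

M is at the origin; MR is horizontal with |MR| = 38.4 and R on the −x side, so R = (-38.4, 0.00). A1 meets MR tangentially, so UR is at right angles to MR, so U = R + (0, -7.1) = (-38.4, -7.10). On A1, R sits at bearing 90° from U; a 74° counterclockwise sweep puts L at bearing 164°, so L = U + 7.1·(cos 164°, sin 164°) = (-45.2, -5.14). Tangency of A1 to LV means the radius UL is perpendicular to LV, so LV runs along (−sin 164°, cos 164°); with |LV| = 19.2, V = (-50.5, -23.6). Then |RV| = |V − R| = 26.5.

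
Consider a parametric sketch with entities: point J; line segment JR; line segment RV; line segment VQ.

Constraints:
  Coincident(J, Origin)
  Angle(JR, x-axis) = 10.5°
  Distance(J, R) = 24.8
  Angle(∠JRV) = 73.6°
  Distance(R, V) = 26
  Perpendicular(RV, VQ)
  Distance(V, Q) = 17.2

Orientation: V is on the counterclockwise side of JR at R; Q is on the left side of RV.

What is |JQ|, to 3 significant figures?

20.1

J is at the origin; JR runs at 10.5° with length 24.8, so R = 24.8·(cos 10.5°, sin 10.5°) = (24.4, 4.52). ∠JRV = 73.6°, so RV runs at 10.5° + (180° − 73.6°) = 117° from the x-axis; with |RV| = 26.0, V = R + 26.0·(cos 117°, sin 117°) = (12.6, 27.7). The perpendicularity gives VQ at right angles to RV; with |VQ| = 17.2 on the left of RV, Q = V + 17.2·(-0.892, -0.452) = (-2.72, 19.9). Then |JQ| = |Q − J| = 20.1.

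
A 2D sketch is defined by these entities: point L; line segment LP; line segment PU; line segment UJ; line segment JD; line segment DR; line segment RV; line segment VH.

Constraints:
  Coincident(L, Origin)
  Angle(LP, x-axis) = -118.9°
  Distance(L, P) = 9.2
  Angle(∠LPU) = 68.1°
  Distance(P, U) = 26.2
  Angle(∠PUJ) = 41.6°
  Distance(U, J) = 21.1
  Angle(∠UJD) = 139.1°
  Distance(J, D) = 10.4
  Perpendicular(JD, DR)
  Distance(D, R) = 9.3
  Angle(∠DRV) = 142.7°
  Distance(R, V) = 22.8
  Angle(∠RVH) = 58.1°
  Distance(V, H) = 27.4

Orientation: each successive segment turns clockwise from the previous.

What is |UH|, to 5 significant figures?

12.315

∠DRV = 142.7° gives RV at -177.40° from the x-axis; with |RV| = 22.8, V = (-23.417, -6.1025). ∠RVH = 58.1° gives VH at 60.700° from the x-axis; with |VH| = 27.4, H = (-10.008, 17.792). Then |UH| = |H − U| = 12.315.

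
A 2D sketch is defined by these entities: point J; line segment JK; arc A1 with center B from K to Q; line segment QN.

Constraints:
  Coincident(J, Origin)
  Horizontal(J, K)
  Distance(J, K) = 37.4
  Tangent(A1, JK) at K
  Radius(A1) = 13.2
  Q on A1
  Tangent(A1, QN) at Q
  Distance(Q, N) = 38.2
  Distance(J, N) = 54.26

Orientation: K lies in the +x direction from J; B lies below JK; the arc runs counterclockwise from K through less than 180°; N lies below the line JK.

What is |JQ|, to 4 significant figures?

27.07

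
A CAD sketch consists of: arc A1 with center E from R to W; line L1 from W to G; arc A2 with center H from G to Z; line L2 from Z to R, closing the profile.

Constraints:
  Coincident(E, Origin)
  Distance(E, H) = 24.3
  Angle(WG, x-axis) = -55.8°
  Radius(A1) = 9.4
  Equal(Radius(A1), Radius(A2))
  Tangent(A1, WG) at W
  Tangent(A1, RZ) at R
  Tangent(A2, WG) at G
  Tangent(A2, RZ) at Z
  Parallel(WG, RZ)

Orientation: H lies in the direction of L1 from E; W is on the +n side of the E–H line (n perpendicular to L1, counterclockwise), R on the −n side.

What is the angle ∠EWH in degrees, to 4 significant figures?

68.85°

The slot axis is L1's direction at -55.8°, so u = (cos -55.8°, sin -55.8°) = (0.5621, -0.8271) and n = (−sin -55.8°, cos -55.8°) = (0.8271, 0.5621). E is at the origin and H lies 24.3 along u from E, so H = 24.3·u = (13.66, -20.10). Tangency of A1 to both parallel lines with radius 9.4 puts W and R at E ± 9.4·n: W = (7.775, 5.284), R = (-7.775, -5.284). Then cos ∠EWH = WE·WH / (|WE||WH|), giving 68.85°.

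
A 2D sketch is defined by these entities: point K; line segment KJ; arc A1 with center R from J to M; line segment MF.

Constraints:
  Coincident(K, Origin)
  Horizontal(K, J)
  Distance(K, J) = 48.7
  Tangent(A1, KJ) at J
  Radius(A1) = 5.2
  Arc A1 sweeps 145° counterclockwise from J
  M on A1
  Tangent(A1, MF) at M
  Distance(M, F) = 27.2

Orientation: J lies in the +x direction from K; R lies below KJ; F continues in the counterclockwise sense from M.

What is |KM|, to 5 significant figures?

46.686

K is at the origin; K and J share the same y with |KJ| = 48.7 and J on the +x side, so J = (48.700, 0.0000). Since A1 is tangent to KJ there, RJ ⟂ KJ, so R = J + (0, -5.2) = (48.700, -5.2000). On A1, J sits at bearing 90° from R; a 145° counterclockwise sweep puts M at bearing 235°, so M = R + 5.2·(cos 235°, sin 235°) = (45.717, -9.4596). Then |KM| = |M − K| = 46.686.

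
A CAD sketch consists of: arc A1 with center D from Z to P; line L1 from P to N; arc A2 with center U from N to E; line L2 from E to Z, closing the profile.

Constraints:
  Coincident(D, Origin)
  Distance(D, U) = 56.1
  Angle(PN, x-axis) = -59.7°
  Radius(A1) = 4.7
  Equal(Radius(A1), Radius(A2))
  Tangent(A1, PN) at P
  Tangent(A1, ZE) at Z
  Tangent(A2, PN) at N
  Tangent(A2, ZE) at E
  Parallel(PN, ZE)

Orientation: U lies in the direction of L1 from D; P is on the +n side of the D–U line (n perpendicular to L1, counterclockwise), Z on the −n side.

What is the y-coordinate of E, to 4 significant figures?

-50.81

The slot axis is L1's direction at -59.7°, so u = (cos -59.7°, sin -59.7°) = (0.5045, -0.8634) and n = (−sin -59.7°, cos -59.7°) = (0.8634, 0.5045). D is at the origin and U lies 56.1 along u from D, so U = 56.1·u = (28.30, -48.44). Tangency of A1 to both parallel lines with radius 4.7 puts P and Z at D ± 4.7·n: P = (4.058, 2.371), Z = (-4.058, -2.371). Equal radii place N and E the same way about U: N = U + 4.7·n = (32.36, -46.07), E = U − 4.7·n = (24.25, -50.81). So E.y = -50.81.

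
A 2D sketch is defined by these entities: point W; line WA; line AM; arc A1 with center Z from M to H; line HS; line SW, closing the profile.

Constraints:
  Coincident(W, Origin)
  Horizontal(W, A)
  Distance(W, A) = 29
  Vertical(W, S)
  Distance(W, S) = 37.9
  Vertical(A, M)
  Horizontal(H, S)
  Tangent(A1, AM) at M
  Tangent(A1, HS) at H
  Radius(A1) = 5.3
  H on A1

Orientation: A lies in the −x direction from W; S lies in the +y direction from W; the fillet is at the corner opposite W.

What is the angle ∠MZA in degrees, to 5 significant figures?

80.766°

W is at the origin; W and A share the same y with |WA| = 29.0 and A on the −x side, so A = (-29.000, 0.0000). WS is vertical with |WS| = 37.9 and S on the +y side, so S = (0.0000, 37.900). The virtual corner opposite W is at (-29.000, 37.900). A1 meets AM tangentially, so ZM is at right angles to AM and tangency of A1 to HS means the radius ZH is perpendicular to HS, with radius 5.3, so the center Z sits 5.3 in from both sides at Z = (-23.700, 32.600). That places the tangent points at M = (-29.000, 32.600) on AM and H = (-23.700, 37.900) on HS. Then cos ∠MZA = ZM·ZA / (|ZM||ZA|), giving 80.766°.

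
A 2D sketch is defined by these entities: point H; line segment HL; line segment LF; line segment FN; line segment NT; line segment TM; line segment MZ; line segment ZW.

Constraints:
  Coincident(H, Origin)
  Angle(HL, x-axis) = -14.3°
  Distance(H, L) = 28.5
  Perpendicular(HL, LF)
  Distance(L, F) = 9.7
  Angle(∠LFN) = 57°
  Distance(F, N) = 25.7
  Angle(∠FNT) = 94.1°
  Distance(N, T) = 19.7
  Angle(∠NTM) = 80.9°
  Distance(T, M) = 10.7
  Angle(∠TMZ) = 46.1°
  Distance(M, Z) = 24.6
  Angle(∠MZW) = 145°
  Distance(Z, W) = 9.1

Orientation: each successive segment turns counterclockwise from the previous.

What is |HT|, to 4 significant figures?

27.12

H is at the origin; HL runs at -14.3° with length 28.5, so L = (27.62, -7.039). The perpendicularity gives LF at right angles to HL, so LF runs at 75.70°; with |LF| = 9.7, F = (30.01, 2.360). ∠LFN = 57.0° gives FN at -161.3° from the x-axis; with |FN| = 25.7, N = (5.670, -5.880). ∠FNT = 94.1° gives NT at -75.40° from the x-axis; with |NT| = 19.7, T = (10.64, -24.94). Then |HT| = |T − H| = 27.12.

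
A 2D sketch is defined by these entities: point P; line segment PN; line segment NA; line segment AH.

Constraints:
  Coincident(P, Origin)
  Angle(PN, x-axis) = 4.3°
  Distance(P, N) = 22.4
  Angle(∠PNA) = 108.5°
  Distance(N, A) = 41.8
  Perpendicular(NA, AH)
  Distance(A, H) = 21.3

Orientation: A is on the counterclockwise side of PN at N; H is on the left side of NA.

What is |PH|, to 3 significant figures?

48.9

P is at the origin; PN runs at 4.3° with length 22.4, so N = 22.4·(cos 4.3°, sin 4.3°) = (22.3, 1.68). ∠PNA = 108.5°, so NA runs at 4.3° + (180° − 108.5°) = 75.8° from the x-axis; with |NA| = 41.8, A = N + 41.8·(cos 75.8°, sin 75.8°) = (32.6, 42.2). The perpendicularity gives AH at right angles to NA; with |AH| = 21.3 on the left of NA, H = A + 21.3·(-0.969, 0.245) = (11.9, 47.4). Then |PH| = |H − P| = 48.9.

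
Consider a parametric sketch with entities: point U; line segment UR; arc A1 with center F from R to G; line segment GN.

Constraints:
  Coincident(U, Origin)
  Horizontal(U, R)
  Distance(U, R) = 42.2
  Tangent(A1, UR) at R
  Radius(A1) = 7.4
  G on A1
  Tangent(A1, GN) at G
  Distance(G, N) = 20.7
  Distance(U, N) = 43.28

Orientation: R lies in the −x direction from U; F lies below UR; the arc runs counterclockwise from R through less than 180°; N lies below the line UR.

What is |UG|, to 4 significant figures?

49.19

Checks: |FG| = 7.400 ✓; ∠(FG, GN) = 90.00° ✓; |GN| = 20.70 ✓; |UN| = 43.28 ✓.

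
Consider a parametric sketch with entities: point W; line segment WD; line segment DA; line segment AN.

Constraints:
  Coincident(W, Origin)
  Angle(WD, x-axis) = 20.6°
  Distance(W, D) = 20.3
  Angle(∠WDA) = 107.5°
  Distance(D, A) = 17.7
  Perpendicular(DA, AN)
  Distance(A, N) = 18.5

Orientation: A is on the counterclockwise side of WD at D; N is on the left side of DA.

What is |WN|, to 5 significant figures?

23.820

∠WDA = 107.5°, so DA runs at 20.6° + (180° − 107.5°) = 93.100° from the x-axis; with |DA| = 17.7, A = D + 17.7·(cos 93.100°, sin 93.100°) = (18.045, 24.816). DA is perpendicular to AN; with |AN| = 18.5 on the left of DA, N = A + 18.5·(-0.99854, -0.054079) = (-0.42811, 23.816). Then |WN| = |N − W| = 23.820.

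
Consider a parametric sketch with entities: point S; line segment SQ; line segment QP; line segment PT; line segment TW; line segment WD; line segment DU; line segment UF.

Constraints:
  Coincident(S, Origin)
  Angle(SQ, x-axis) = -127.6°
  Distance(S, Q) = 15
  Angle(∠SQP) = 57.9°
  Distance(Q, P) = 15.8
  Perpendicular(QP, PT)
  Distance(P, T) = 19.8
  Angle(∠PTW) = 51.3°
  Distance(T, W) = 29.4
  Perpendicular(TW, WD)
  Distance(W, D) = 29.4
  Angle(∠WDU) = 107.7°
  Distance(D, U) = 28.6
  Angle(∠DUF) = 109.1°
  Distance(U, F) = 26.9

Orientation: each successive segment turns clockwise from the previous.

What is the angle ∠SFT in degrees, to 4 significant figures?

16.86°

∠WDU = 107.7° gives DU at 89.30° from the x-axis; with |DU| = 28.6, U = (-32.89, 19.78). ∠DUF = 109.1° gives UF at 18.40° from the x-axis; with |UF| = 26.9, F = (-7.366, 28.28). Then cos ∠SFT = FS·FT / (|FS||FT|), giving 16.86°.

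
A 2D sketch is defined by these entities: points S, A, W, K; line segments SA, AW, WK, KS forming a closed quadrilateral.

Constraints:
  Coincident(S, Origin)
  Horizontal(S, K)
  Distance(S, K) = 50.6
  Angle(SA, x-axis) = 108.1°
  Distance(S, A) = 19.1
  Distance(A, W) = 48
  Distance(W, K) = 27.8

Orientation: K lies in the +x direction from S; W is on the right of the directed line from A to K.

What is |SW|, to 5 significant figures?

32.085

S is at the origin; SK is horizontal with |SK| = 50.6 and K in +x, so K = (50.6, 0). SA runs at 108.1° with |SA| = 19.1, so A = (-5.9339, 18.155). W is determined by |AW| = 48.0 and |WK| = 27.8 together: it lies at the intersection of circle(A, 48.0) and circle(K, 27.8). With |AK| = 59.377, the foot of the radical line on AK is 42.582 from A and the perpendicular offset is √(48.0² − 42.582²) = 22.153. Taking the right-of-AK solution: W = (27.836, -15.957).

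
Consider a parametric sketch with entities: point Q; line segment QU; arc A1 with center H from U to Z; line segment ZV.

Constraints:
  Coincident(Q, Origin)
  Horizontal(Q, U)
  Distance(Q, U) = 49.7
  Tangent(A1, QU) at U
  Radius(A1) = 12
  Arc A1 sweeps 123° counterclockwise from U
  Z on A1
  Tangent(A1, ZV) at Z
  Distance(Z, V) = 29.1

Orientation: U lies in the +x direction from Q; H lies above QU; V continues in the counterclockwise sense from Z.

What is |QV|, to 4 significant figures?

61.42

Q is at the origin; Q and U share the same y with |QU| = 49.7 and U on the +x side, so U = (49.70, 0.000). The tangent condition forces HU to be normal to QU, so H = U + (0, 12) = (49.70, 12.00). On A1, U sits at bearing -90° from H; a 123° counterclockwise sweep puts Z at bearing 33°, so Z = H + 12.0·(cos 33°, sin 33°) = (59.76, 18.54). The tangent condition forces HZ to be normal to ZV, so ZV runs along (−sin 33°, cos 33°); with |ZV| = 29.1, V = (43.92, 42.94). Then |QV| = |V − Q| = 61.42.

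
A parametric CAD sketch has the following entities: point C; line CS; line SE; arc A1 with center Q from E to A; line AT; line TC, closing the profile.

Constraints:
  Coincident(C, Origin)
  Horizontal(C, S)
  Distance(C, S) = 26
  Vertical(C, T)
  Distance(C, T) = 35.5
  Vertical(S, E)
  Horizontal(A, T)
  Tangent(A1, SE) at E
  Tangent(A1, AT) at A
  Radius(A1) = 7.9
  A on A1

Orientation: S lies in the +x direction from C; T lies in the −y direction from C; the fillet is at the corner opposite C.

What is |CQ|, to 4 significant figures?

33.01

C is at the origin; C and S share the same y with |CS| = 26.0 and S on the +x side, so S = (26.00, 0.000). C and T share the same x with |CT| = 35.5 and T on the −y side, so T = (0.000, -35.50). The virtual corner opposite C is at (26.00, -35.50). A1 meets SE tangentially, so QE is at right angles to SE and the tangent condition forces QA to be normal to AT, with radius 7.9, so the center Q sits 7.9 in from both sides at Q = (18.10, -27.60). Then |CQ| = |Q − C| = 33.01.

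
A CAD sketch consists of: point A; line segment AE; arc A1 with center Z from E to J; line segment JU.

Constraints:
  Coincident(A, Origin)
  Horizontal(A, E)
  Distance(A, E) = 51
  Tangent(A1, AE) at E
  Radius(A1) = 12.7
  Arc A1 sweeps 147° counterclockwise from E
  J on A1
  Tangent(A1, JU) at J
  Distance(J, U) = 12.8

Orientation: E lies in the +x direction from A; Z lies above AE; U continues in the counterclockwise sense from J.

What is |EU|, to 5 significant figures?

30.562

On A1, E sits at bearing -90° from Z; a 147° counterclockwise sweep puts J at bearing 57°, so J = Z + 12.7·(cos 57°, sin 57°) = (57.917, 23.351). A1 meets JU tangentially, so ZJ is at right angles to JU, so JU runs along (−sin 57°, cos 57°); with |JU| = 12.8, U = (47.182, 30.322). Then |EU| = |U − E| = 30.562.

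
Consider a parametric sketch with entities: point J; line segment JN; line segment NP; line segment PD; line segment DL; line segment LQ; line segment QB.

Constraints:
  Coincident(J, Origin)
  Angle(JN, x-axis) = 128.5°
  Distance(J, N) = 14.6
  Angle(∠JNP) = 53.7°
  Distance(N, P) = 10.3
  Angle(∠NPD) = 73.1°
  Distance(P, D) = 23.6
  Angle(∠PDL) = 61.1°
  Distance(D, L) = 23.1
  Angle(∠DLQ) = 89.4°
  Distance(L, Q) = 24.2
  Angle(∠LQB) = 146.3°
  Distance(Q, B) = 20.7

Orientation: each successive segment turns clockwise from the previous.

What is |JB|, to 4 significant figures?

30.85

J is at the origin; JN runs at 128.5° with length 14.6, so N = (-9.089, 11.43). ∠JNP = 53.7° gives NP at 2.200° from the x-axis; with |NP| = 10.3, P = (1.204, 11.82). ∠NPD = 73.1° gives PD at -104.7° from the x-axis; with |PD| = 23.6, D = (-4.785, -11.01). ∠PDL = 61.1° gives DL at 136.4° from the x-axis; with |DL| = 23.1, L = (-21.51, 4.924). ∠DLQ = 89.4° gives LQ at 45.80° from the x-axis; with |LQ| = 24.2, Q = (-4.642, 22.27). ∠LQB = 146.3° gives QB at 12.10° from the x-axis; with |QB| = 20.7, B = (15.60, 26.61). Then |JB| = |B − J| = 30.85.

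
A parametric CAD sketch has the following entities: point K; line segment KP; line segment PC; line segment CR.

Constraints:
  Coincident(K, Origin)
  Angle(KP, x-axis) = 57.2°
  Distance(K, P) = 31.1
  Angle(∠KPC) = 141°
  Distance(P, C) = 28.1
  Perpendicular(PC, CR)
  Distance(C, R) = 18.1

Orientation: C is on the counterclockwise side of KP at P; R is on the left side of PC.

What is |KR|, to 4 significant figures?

52.29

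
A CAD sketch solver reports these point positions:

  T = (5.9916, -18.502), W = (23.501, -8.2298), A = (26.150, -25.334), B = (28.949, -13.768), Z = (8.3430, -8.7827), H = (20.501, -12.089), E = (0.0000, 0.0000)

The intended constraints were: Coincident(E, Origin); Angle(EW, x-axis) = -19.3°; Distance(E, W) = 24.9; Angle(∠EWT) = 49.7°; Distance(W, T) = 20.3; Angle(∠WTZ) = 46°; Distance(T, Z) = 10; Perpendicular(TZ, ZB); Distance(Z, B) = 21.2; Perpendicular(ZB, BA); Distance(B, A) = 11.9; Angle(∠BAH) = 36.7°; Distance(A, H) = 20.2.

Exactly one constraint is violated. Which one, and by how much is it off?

Distance(A, H) = 20.2 — off by 5.80.

E = (0.00, 0.00) ✓; EW at -19.30° ✓; |EW| = 24.90 ✓; ∠EWT = 49.70° ✓; |WT| = 20.30 ✓; ∠WTZ = 46.00° ✓; |TZ| = 10.00 ✓; ∠(TZ, ZB) = 90.00° ✓; |ZB| = 21.20 ✓; ∠(ZB, BA) = 90.00° ✓; |BA| = 11.90 ✓; ∠BAH = 36.70° ✓; |AH| = 14.40 ✗.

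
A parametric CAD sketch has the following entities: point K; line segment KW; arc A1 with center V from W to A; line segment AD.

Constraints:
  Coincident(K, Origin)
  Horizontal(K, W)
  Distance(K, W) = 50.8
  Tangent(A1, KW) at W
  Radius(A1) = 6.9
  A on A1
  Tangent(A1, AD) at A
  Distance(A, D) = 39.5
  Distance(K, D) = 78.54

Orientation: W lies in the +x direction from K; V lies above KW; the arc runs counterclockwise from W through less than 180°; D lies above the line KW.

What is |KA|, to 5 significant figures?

57.864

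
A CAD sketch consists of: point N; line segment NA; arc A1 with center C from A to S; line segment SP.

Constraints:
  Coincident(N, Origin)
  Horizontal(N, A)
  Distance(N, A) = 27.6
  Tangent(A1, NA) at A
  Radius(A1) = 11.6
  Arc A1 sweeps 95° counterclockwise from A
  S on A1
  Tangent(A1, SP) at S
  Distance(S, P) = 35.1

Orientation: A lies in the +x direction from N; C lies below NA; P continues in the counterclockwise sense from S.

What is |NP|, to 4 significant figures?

51.27

On A1, A sits at bearing 90° from C; a 95° counterclockwise sweep puts S at bearing 185°, so S = C + 11.6·(cos 185°, sin 185°) = (16.04, -12.61). A1 meets SP tangentially, so CS is at right angles to SP, so SP runs along (−sin 185°, cos 185°); with |SP| = 35.1, P = (19.10, -47.58). Then |NP| = |P − N| = 51.27.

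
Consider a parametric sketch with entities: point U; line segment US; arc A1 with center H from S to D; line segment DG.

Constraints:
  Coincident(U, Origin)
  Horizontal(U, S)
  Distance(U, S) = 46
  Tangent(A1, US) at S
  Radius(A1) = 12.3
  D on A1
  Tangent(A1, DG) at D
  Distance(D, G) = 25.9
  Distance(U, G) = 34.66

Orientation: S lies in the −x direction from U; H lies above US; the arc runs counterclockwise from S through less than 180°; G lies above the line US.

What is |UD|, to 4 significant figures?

36.15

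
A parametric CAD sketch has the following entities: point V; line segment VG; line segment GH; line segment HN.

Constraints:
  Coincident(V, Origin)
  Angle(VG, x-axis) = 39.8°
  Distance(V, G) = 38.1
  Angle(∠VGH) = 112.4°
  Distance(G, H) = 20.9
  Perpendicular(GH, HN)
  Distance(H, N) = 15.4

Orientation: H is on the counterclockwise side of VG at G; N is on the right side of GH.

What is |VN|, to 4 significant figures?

61.79

V is at the origin; VG runs at 39.8° with length 38.1, so G = 38.1·(cos 39.8°, sin 39.8°) = (29.27, 24.39). ∠VGH = 112.4°, so GH runs at 39.8° + (180° − 112.4°) = 107.4° from the x-axis; with |GH| = 20.9, H = G + 20.9·(cos 107.4°, sin 107.4°) = (23.02, 44.33). GH is perpendicular to HN; with |HN| = 15.4 on the right of GH, N = H + 15.4·(0.9542, 0.2990) = (37.72, 48.94). Then |VN| = |N − V| = 61.79.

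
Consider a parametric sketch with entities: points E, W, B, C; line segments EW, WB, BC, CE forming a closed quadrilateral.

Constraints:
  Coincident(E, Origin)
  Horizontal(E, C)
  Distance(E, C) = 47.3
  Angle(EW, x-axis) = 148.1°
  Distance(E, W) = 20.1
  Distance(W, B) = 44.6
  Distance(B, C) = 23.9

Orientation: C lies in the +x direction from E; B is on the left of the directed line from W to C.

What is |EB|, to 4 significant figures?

30.51

Checks: |WB| = 44.60 ✓; |BC| = 23.90 ✓.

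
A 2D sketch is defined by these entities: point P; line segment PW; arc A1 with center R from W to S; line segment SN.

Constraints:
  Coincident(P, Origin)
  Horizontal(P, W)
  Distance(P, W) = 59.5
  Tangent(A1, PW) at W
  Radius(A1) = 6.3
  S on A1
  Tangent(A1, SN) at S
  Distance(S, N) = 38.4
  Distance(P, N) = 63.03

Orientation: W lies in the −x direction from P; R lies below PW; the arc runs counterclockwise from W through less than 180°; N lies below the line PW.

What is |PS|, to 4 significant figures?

65.67

P is at the origin; P and W share the same y with |PW| = 59.5 and W on the −x side, so W = (-59.50, 0.000). Since A1 is tangent to PW there, RW ⟂ PW, so R = W + (0, -6.3) = (-59.50, -6.300). Since RS ⟂ SN (tangency), |RN| = √(6.3² + 38.4²) = 38.91 regardless of where S sits on A1. So N lies on both circle(P, 63.03) and circle(R, 38.91); the below-PW intersection is N = (-46.20, -42.87). S is the foot of the tangent from N: S = (-64.99, -9.383).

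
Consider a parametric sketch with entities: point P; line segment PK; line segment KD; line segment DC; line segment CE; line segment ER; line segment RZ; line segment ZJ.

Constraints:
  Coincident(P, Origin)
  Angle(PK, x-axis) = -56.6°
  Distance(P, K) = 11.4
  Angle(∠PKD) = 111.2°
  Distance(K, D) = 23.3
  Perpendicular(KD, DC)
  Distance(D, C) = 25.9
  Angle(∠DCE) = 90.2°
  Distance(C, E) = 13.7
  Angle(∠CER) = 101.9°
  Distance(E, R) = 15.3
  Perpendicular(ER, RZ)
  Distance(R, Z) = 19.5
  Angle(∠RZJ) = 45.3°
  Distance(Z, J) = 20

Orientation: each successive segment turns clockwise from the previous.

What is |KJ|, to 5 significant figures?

27.922

P is at the origin; PK runs at -56.6° with length 11.4, so K = (6.2755, -9.5173). ∠PKD = 111.2° gives KD at -125.40° from the x-axis; with |KD| = 23.3, D = (-7.2218, -28.510). The perpendicularity gives DC at right angles to KD, so DC runs at 144.60°; with |DC| = 25.9, C = (-28.334, -13.506). ∠DCE = 90.2° gives CE at 54.800° from the x-axis; with |CE| = 13.7, E = (-20.436, -2.3115). ∠CER = 101.9° gives ER at -23.300° from the x-axis; with |ER| = 15.3, R = (-6.3842, -8.3633). The perpendicularity gives RZ at right angles to ER, so RZ runs at -113.30°; with |RZ| = 19.5, Z = (-14.097, -26.273). ∠RZJ = 45.3° gives ZJ at 112.00° from the x-axis; with |ZJ| = 20.0, J = (-21.589, -7.7293). Then |KJ| = |J − K| = 27.922.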